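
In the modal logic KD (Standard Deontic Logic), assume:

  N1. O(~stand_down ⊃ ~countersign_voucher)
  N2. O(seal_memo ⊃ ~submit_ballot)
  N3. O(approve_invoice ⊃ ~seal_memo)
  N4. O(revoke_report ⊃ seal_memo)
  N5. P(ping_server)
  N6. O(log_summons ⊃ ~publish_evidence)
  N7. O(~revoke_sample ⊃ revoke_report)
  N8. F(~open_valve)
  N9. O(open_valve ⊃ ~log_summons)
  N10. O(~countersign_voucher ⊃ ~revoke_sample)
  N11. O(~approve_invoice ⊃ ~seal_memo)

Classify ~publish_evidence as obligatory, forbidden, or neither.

Neither

Premise 6 is O(log_summons ⊃ ~publish_evidence), but O(log_summons) is not derivable from the premises, so it does not yield O(~publish_evidence).
No premise or chain of K-axiom applications forces O(~publish_evidence), and none forces O(publish_evidence). So ~publish_evidence is neither obligatory nor forbidden under these norms.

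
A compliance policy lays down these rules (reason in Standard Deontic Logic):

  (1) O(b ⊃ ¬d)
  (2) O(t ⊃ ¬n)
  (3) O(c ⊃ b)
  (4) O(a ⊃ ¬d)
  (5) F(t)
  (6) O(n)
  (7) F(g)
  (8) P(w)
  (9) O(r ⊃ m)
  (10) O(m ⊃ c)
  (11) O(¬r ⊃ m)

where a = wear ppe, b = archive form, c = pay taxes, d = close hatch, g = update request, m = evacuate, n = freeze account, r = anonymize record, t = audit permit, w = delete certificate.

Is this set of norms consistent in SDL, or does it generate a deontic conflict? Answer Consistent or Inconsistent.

Consistent

Premise 2 is O(t ⊃ ¬n), but O(t) is not derivable from the premises, so it does not yield O(¬n).
So O(¬n) is not derivable, and the apparent clash with O(n) does not arise.
A world satisfying every obligation exists (e.g. a=false, b=true, c=true, d=false, g=false, m=true, n=true, r=false, t=false, w=false); no atom is both obligatory and forbidden, so the set is consistent.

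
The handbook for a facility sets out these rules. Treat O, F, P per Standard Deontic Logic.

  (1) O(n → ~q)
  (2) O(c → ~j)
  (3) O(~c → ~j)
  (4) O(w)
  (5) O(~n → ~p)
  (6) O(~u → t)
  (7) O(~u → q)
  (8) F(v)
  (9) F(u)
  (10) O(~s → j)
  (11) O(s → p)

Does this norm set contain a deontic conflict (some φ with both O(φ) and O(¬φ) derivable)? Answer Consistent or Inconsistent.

Premises 2 and 3 cover both cases: O(c → ~j) and O(~c → ~j). Since c ∨ ~c is a tautology, O(~j) follows.
The contrapositive of premise 10 (O(~s → j)) is O(~j → s), and O(~j) is already established, so O(s).
From O(s) and premise 11, O(s → p), we obtain O(p).
Premise 5 is O(~n → ~p); contrapositively O(p → n). Since O(p) holds, K gives O(n).
With premise 1, O(n → ~q), the K-axiom yields O(~q).
Premise 7, O(~u → q), contraposes to O(~q → u); with O(~q) we get O(u).
Yet premise 9 is F(u), i.e. O(~u).
We now have both O(u) and O(~u) — u is simultaneously obligatory and forbidden, violating the D-axiom.

Inconsistent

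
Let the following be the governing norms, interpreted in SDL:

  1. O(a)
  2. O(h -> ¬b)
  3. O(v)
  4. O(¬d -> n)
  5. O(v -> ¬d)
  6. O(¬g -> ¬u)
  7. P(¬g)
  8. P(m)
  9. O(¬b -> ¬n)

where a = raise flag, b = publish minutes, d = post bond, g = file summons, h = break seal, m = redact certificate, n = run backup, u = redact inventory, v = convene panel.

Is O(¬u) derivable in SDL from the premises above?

Premise 6 is O(¬g -> ¬u), but O(¬g) is not derivable from the premises (the permission P(¬g) asserts only ¬O(g), not O(¬g)), so it does not yield O(¬u).
No other premise forces O(¬u). An ideal world satisfying every premise can still have ¬u false, so O(¬u) is not derivable.

No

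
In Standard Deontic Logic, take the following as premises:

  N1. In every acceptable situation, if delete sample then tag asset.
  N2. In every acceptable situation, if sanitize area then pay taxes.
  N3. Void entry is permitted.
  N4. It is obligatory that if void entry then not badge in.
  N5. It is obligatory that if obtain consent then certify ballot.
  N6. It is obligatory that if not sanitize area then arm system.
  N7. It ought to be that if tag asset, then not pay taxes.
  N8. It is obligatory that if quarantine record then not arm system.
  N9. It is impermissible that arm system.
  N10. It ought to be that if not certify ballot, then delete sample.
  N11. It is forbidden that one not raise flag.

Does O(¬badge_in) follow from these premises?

Premise 4 is O(void_entry → ¬badge_in), but O(void_entry) is not derivable from the premises (the permission P(void_entry) asserts only ¬O(¬void_entry), not O(void_entry)), so it does not yield O(¬badge_in).
No other premise forces O(¬badge_in). An ideal world satisfying every premise can still have ¬badge_in false, so O(¬badge_in) is not derivable.

No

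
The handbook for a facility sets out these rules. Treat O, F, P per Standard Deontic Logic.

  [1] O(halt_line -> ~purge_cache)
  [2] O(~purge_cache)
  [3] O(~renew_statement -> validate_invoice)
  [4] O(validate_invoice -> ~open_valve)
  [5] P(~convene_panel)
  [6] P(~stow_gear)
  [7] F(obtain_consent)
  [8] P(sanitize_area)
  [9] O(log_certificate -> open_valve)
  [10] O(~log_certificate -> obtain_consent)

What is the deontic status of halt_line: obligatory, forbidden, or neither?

Premise 1 is O(halt_line -> ~purge_cache); even if O(~purge_cache) held, inferring O(halt_line) would be affirming the consequent — invalid.
No premise or chain of K-axiom applications forces O(halt_line), and none forces O(~halt_line). So halt_line is neither obligatory nor forbidden under these norms.

Neither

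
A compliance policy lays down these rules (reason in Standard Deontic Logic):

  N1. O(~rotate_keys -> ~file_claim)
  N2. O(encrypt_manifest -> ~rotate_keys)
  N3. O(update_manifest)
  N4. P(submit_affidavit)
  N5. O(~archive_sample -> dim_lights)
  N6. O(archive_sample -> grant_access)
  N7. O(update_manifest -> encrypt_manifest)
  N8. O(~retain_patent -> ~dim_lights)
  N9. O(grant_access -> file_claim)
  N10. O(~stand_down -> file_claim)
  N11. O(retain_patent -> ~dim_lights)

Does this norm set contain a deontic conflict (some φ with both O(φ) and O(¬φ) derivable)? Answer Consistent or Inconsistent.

Inconsistent

By case analysis on ~retain_patent: premise 8 gives O(~retain_patent -> ~dim_lights) and premise 11 gives O(retain_patent -> ~dim_lights), so O(~dim_lights) either way.
Premise 5 is O(~archive_sample -> dim_lights); contrapositively O(~dim_lights -> archive_sample). Since O(~dim_lights) holds, K gives O(archive_sample).
With premise 6, O(archive_sample -> grant_access), the K-axiom yields O(grant_access).
Premise 9 is O(grant_access -> file_claim); since O(grant_access), deontic closure gives O(file_claim).
Premise 1, O(~rotate_keys -> ~file_claim), contraposes to O(file_claim -> rotate_keys); with O(file_claim) we get O(rotate_keys).
The contrapositive of premise 2 (O(encrypt_manifest -> ~rotate_keys)) is O(rotate_keys -> ~encrypt_manifest), and O(rotate_keys) is already established, so O(~encrypt_manifest).
Premise 7, O(update_manifest -> encrypt_manifest), contraposes to O(~encrypt_manifest -> ~update_manifest); with O(~encrypt_manifest) we get O(~update_manifest).
But premise 3 directly asserts O(update_manifest).
We now have both O(~update_manifest) and O(update_manifest) — update_manifest is simultaneously obligatory and forbidden, violating the D-axiom.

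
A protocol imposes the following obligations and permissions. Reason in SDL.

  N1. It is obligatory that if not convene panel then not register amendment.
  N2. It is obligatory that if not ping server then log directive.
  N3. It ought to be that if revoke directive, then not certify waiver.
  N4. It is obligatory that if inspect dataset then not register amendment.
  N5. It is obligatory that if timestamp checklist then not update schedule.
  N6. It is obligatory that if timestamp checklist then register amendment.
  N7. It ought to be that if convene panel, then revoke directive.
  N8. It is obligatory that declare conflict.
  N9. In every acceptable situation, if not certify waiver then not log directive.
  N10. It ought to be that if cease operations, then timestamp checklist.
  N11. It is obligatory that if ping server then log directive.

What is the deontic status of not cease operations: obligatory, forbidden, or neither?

Premises 2 and 11 cover both cases: O(¬ping_server → log_directive) and O(ping_server → log_directive). Since ¬ping_server ∨ ping_server is a tautology, O(log_directive) follows.
The contrapositive of premise 9 (O(¬certify_waiver → ¬log_directive)) is O(log_directive → certify_waiver), and O(log_directive) is already established, so O(certify_waiver).
The contrapositive of premise 3 (O(revoke_directive → ¬certify_waiver)) is O(certify_waiver → ¬revoke_directive), and O(certify_waiver) is already established, so O(¬revoke_directive).
The contrapositive of premise 7 (O(convene_panel → revoke_directive)) is O(¬revoke_directive → ¬convene_panel), and O(¬revoke_directive) is already established, so O(¬convene_panel).
From O(¬convene_panel) and premise 1, O(¬convene_panel → ¬register_amendment), we obtain O(¬register_amendment).
The contrapositive of premise 6 (O(timestamp_checklist → register_amendment)) is O(¬register_amendment → ¬timestamp_checklist), and O(¬register_amendment) is already established, so O(¬timestamp_checklist).
The contrapositive of premise 10 (O(cease_operations → timestamp_checklist)) is O(¬timestamp_checklist → ¬cease_operations), and O(¬timestamp_checklist) is already established, so O(¬cease_operations).
Premises 4, 5, 8 do not contribute to this derivation.
Hence ¬cease_operations is obligatory.

Obligatory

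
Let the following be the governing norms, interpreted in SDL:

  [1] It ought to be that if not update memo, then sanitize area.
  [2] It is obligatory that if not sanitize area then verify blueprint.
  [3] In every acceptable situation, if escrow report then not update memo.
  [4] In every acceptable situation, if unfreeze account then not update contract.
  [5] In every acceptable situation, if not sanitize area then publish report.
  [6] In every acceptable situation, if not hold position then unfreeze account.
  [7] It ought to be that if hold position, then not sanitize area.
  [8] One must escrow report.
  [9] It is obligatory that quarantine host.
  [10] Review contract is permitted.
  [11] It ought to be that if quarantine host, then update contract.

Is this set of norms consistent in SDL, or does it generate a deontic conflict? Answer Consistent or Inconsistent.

Premise 8 gives O(escrow_report).
Premise 3 is O(escrow_report → ¬update_memo); since O(escrow_report), deontic closure gives O(¬update_memo).
Applying K to premise 1 (O(¬update_memo → sanitize_area)) and O(¬update_memo) yields O(sanitize_area).
Premise 7 is O(hold_position → ¬sanitize_area); contrapositively O(sanitize_area → ¬hold_position). Since O(sanitize_area) holds, K gives O(¬hold_position).
Applying K to premise 6 (O(¬hold_position → unfreeze_account)) and O(¬hold_position) yields O(unfreeze_account).
Applying K to premise 4 (O(unfreeze_account → ¬update_contract)) and O(unfreeze_account) yields O(¬update_contract).
The contrapositive of premise 11 (O(quarantine_host → update_contract)) is O(¬update_contract → ¬quarantine_host), and O(¬update_contract) is already established, so O(¬quarantine_host).
However, premise 9 gives O(quarantine_host).
We now have both O(¬quarantine_host) and O(quarantine_host) — quarantine_host is simultaneously obligatory and forbidden, violating the D-axiom.

Inconsistent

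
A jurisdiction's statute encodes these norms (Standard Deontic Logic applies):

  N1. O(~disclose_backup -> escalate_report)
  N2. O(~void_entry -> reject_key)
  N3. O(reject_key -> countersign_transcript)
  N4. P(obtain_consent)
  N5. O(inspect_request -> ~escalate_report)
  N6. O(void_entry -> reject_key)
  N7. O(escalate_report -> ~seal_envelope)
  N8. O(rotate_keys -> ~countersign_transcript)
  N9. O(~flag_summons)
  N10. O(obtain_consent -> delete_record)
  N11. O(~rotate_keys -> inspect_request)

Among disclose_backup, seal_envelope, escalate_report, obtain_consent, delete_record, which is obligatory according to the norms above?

Premises 2 and 6 are O(~void_entry -> reject_key) and O(void_entry -> reject_key); every ideal world satisfies ~void_entry or void_entry, so in either case reject_key holds — hence O(reject_key).
Premise 3 is O(reject_key -> countersign_transcript); since O(reject_key), deontic closure gives O(countersign_transcript).
Premise 8, O(rotate_keys -> ~countersign_transcript), contraposes to O(countersign_transcript -> ~rotate_keys); with O(countersign_transcript) we get O(~rotate_keys).
From O(~rotate_keys) and premise 11, O(~rotate_keys -> inspect_request), we obtain O(inspect_request).
With premise 5, O(inspect_request -> ~escalate_report), the K-axiom yields O(~escalate_report).
Premise 1 is O(~disclose_backup -> escalate_report); contrapositively O(~escalate_report -> disclose_backup). Since O(~escalate_report) holds, K gives O(disclose_backup).
So O(disclose_backup) holds — disclose_backup is obligatory. None of the other listed options is made obligatory by any chain of premises.

disclose_backup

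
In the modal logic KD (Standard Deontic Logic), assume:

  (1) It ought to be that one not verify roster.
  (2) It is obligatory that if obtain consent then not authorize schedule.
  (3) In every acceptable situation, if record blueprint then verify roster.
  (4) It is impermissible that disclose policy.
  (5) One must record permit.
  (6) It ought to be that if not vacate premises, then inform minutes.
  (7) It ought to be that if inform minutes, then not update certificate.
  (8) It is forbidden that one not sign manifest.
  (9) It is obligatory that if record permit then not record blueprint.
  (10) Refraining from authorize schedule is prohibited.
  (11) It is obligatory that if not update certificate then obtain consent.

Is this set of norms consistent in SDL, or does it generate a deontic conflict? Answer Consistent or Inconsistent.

Premise 3 is O(record_blueprint → verify_roster), but O(record_blueprint) is not derivable from the premises, so it does not yield O(verify_roster).
So O(verify_roster) is not derivable, and the apparent clash with O(¬verify_roster) does not arise.
A world satisfying every obligation exists (e.g. authorize_schedule=true, disclose_policy=false, inform_minutes=false, obtain_consent=false, record_blueprint=false, record_permit=true, sign_manifest=true, update_certificate=true, vacate_premises=true, verify_roster=false); no atom is both obligatory and forbidden, so the set is consistent.

Consistent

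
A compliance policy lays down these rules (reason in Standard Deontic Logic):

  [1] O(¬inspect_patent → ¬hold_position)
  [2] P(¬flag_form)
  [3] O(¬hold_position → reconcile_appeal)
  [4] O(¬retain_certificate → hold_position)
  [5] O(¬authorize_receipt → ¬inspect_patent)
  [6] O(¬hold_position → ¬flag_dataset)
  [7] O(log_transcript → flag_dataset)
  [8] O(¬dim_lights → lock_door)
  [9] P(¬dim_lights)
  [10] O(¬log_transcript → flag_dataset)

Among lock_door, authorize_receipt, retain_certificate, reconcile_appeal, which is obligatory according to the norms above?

authorize_receipt

Premises 7 and 10 are O(log_transcript → flag_dataset) and O(¬log_transcript → flag_dataset); every ideal world satisfies log_transcript or ¬log_transcript, so in either case flag_dataset holds — hence O(flag_dataset).
Premise 6, O(¬hold_position → ¬flag_dataset), contraposes to O(flag_dataset → hold_position); with O(flag_dataset) we get O(hold_position).
Premise 1 is O(¬inspect_patent → ¬hold_position); contrapositively O(hold_position → inspect_patent). Since O(hold_position) holds, K gives O(inspect_patent).
Premise 5 is O(¬authorize_receipt → ¬inspect_patent); contrapositively O(inspect_patent → authorize_receipt). Since O(inspect_patent) holds, K gives O(authorize_receipt).
So O(authorize_receipt) holds — authorize_receipt is obligatory. None of the other listed options is made obligatory by any chain of premises.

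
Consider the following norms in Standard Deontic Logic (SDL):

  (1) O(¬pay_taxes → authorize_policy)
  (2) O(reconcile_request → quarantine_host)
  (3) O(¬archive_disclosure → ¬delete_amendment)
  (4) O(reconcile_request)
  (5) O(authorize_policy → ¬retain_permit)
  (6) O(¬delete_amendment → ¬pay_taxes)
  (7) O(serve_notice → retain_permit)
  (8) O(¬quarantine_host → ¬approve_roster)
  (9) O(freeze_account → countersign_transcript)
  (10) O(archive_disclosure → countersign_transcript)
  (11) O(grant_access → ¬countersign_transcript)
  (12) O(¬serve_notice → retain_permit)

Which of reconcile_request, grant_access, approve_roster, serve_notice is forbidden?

grant_access

By case analysis on ¬serve_notice: premise 12 gives O(¬serve_notice → retain_permit) and premise 7 gives O(serve_notice → retain_permit), so O(retain_permit) either way.
Premise 5 is O(authorize_policy → ¬retain_permit); contrapositively O(retain_permit → ¬authorize_policy). Since O(retain_permit) holds, K gives O(¬authorize_policy).
Premise 1, O(¬pay_taxes → authorize_policy), contraposes to O(¬authorize_policy → pay_taxes); with O(¬authorize_policy) we get O(pay_taxes).
Premise 6, O(¬delete_amendment → ¬pay_taxes), contraposes to O(pay_taxes → delete_amendment); with O(pay_taxes) we get O(delete_amendment).
Premise 3 is O(¬archive_disclosure → ¬delete_amendment); contrapositively O(delete_amendment → archive_disclosure). Since O(delete_amendment) holds, K gives O(archive_disclosure).
Applying K to premise 10 (O(archive_disclosure → countersign_transcript)) and O(archive_disclosure) yields O(countersign_transcript).
The contrapositive of premise 11 (O(grant_access → ¬countersign_transcript)) is O(countersign_transcript → ¬grant_access), and O(countersign_transcript) is already established, so O(¬grant_access).
So O(¬grant_access) holds, i.e. grant_access is forbidden. None of the other listed options is forbidden under the premises.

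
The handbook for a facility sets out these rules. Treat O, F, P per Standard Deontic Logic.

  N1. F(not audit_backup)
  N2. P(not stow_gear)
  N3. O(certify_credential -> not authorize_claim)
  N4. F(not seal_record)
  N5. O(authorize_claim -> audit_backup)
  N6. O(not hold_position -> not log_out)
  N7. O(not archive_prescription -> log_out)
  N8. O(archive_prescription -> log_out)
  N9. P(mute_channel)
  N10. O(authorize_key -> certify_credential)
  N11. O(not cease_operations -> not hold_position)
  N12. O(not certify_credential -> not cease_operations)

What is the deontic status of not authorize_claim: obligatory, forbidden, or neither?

Obligatory

Premises 7 and 8 cover both cases: O(not archive_prescription -> log_out) and O(archive_prescription -> log_out). Since not archive_prescription ∨ archive_prescription is a tautology, O(log_out) follows.
The contrapositive of premise 6 (O(not hold_position -> not log_out)) is O(log_out -> hold_position), and O(log_out) is already established, so O(hold_position).
The contrapositive of premise 11 (O(not cease_operations -> not hold_position)) is O(hold_position -> cease_operations), and O(hold_position) is already established, so O(cease_operations).
The contrapositive of premise 12 (O(not certify_credential -> not cease_operations)) is O(cease_operations -> certify_credential), and O(cease_operations) is already established, so O(certify_credential).
Applying K to premise 3 (O(certify_credential -> not authorize_claim)) and O(certify_credential) yields O(not authorize_claim).
Premises 1, 2, 4, 5, 9, 10 do not contribute to this derivation.
Hence not authorize_claim is obligatory.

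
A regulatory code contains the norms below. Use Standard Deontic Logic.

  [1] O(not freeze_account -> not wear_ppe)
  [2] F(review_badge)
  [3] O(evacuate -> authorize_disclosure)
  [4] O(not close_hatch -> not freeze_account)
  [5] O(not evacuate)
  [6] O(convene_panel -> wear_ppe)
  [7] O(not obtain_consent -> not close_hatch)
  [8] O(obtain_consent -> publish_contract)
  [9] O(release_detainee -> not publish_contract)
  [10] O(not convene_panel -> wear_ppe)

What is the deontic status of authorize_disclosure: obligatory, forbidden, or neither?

Premise 3 is O(evacuate -> authorize_disclosure), but O(evacuate) is not derivable from the premises, so it does not yield O(authorize_disclosure).
No premise or chain of K-axiom applications forces O(authorize_disclosure), and none forces O(not authorize_disclosure). So authorize_disclosure is neither obligatory nor forbidden under these norms.

Neither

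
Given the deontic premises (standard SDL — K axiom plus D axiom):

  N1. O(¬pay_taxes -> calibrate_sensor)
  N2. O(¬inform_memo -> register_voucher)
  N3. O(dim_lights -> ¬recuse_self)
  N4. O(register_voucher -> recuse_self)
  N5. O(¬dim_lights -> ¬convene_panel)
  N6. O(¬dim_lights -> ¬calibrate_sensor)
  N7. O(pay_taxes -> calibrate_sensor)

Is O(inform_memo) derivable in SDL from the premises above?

By case analysis on pay_taxes: premise 7 gives O(pay_taxes -> calibrate_sensor) and premise 1 gives O(¬pay_taxes -> calibrate_sensor), so O(calibrate_sensor) either way.
Premise 6 is O(¬dim_lights -> ¬calibrate_sensor); contrapositively O(calibrate_sensor -> dim_lights). Since O(calibrate_sensor) holds, K gives O(dim_lights).
With premise 3, O(dim_lights -> ¬recuse_self), the K-axiom yields O(¬recuse_self).
The contrapositive of premise 4 (O(register_voucher -> recuse_self)) is O(¬recuse_self -> ¬register_voucher), and O(¬recuse_self) is already established, so O(¬register_voucher).
Premise 2 is O(¬inform_memo -> register_voucher); contrapositively O(¬register_voucher -> inform_memo). Since O(¬register_voucher) holds, K gives O(inform_memo).
Premise 5 does not contribute to this derivation.
So O(inform_memo) follows.

Yes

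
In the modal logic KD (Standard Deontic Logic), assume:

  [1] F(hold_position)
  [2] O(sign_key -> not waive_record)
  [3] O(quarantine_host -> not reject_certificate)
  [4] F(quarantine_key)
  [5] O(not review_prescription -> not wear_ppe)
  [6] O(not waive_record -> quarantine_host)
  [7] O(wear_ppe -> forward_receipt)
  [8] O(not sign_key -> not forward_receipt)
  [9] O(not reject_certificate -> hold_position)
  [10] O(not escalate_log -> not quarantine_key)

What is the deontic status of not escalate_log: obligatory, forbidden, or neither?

Neither

Premise 10 is O(not escalate_log -> not quarantine_key); even if O(not quarantine_key) held, inferring O(not escalate_log) would be affirming the consequent — invalid.
No premise or chain of K-axiom applications forces O(not escalate_log), and none forces O(escalate_log). So not escalate_log is neither obligatory nor forbidden under these norms.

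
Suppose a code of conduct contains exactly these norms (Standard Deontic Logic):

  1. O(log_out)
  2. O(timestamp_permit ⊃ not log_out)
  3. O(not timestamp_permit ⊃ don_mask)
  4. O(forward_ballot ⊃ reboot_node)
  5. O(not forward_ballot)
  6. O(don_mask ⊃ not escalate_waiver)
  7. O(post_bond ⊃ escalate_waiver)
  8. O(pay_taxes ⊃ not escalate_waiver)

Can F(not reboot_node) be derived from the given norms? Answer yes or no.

No

Premise 4 is O(forward_ballot ⊃ reboot_node), but O(forward_ballot) is not derivable from the premises, so it does not yield O(reboot_node).
No other premise forces O(reboot_node). An ideal world satisfying every premise can still have not reboot_node true, so F(not reboot_node) is not derivable.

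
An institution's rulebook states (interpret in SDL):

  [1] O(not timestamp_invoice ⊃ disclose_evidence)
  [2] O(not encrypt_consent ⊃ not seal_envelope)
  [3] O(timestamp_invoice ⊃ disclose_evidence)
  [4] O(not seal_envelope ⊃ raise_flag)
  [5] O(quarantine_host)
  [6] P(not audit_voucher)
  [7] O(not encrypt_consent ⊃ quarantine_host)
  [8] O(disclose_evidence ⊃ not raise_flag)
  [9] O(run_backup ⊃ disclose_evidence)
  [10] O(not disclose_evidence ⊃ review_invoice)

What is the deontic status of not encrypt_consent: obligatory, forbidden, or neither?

Forbidden

By case analysis on timestamp_invoice: premise 3 gives O(timestamp_invoice ⊃ disclose_evidence) and premise 1 gives O(not timestamp_invoice ⊃ disclose_evidence), so O(disclose_evidence) either way.
With premise 8, O(disclose_evidence ⊃ not raise_flag), the K-axiom yields O(not raise_flag).
Premise 4, O(not seal_envelope ⊃ raise_flag), contraposes to O(not raise_flag ⊃ seal_envelope); with O(not raise_flag) we get O(seal_envelope).
The contrapositive of premise 2 (O(not encrypt_consent ⊃ not seal_envelope)) is O(seal_envelope ⊃ encrypt_consent), and O(seal_envelope) is already established, so O(encrypt_consent).
Premises 5, 6, 7, 9, 10 do not contribute to this derivation.
Thus O(encrypt_consent), which is F(not encrypt_consent): not encrypt_consent is forbidden.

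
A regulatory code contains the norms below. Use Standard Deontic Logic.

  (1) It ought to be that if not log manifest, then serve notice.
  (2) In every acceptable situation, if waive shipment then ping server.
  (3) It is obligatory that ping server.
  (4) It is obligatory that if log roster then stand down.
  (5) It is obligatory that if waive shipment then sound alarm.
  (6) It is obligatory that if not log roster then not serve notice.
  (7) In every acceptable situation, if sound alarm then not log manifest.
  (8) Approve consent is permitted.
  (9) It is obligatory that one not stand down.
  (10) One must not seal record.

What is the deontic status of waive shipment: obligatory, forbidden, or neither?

Forbidden

Premise 9 states O(¬stand_down) outright.
Premise 4 is O(log_roster → stand_down); contrapositively O(¬stand_down → ¬log_roster). Since O(¬stand_down) holds, K gives O(¬log_roster).
Applying K to premise 6 (O(¬log_roster → ¬serve_notice)) and O(¬log_roster) yields O(¬serve_notice).
Premise 1, O(¬log_manifest → serve_notice), contraposes to O(¬serve_notice → log_manifest); with O(¬serve_notice) we get O(log_manifest).
Premise 7, O(sound_alarm → ¬log_manifest), contraposes to O(log_manifest → ¬sound_alarm); with O(log_manifest) we get O(¬sound_alarm).
Premise 5 is O(waive_shipment → sound_alarm); contrapositively O(¬sound_alarm → ¬waive_shipment). Since O(¬sound_alarm) holds, K gives O(¬waive_shipment).
Premises 2, 3, 8, 10 do not contribute to this derivation.
Thus O(¬waive_shipment), which is F(waive_shipment): waive_shipment is forbidden.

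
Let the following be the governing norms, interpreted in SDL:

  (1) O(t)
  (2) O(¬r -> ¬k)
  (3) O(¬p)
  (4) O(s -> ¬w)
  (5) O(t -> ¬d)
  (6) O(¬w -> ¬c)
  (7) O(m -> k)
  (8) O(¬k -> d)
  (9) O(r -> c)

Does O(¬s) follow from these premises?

Yes

Premise 1 states O(t) outright.
Premise 5 is O(t -> ¬d); since O(t), deontic closure gives O(¬d).
Premise 8 is O(¬k -> d); contrapositively O(¬d -> k). Since O(¬d) holds, K gives O(k).
The contrapositive of premise 2 (O(¬r -> ¬k)) is O(k -> r), and O(k) is already established, so O(r).
From O(r) and premise 9, O(r -> c), we obtain O(c).
Premise 6, O(¬w -> ¬c), contraposes to O(c -> w); with O(c) we get O(w).
Premise 4, O(s -> ¬w), contraposes to O(w -> ¬s); with O(w) we get O(¬s).
Premises 3, 7 do not contribute to this derivation.
So O(¬s) follows.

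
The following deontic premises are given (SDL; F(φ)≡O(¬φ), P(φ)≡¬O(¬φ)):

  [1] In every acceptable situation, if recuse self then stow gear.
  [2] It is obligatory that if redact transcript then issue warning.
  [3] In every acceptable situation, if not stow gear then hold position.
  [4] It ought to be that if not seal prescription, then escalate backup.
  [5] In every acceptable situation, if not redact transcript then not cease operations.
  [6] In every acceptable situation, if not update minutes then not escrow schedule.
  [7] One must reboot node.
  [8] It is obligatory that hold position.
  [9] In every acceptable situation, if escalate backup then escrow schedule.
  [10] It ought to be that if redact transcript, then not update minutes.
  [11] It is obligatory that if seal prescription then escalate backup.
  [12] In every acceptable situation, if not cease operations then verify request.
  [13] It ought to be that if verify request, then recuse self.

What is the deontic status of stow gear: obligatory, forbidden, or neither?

Obligatory

Premises 4 and 11 are O(¬seal_prescription → escalate_backup) and O(seal_prescription → escalate_backup); every ideal world satisfies ¬seal_prescription or seal_prescription, so in either case escalate_backup holds — hence O(escalate_backup).
Premise 9 is O(escalate_backup → escrow_schedule); since O(escalate_backup), deontic closure gives O(escrow_schedule).
The contrapositive of premise 6 (O(¬update_minutes → ¬escrow_schedule)) is O(escrow_schedule → update_minutes), and O(escrow_schedule) is already established, so O(update_minutes).
Premise 10, O(redact_transcript → ¬update_minutes), contraposes to O(update_minutes → ¬redact_transcript); with O(update_minutes) we get O(¬redact_transcript).
Applying K to premise 5 (O(¬redact_transcript → ¬cease_operations)) and O(¬redact_transcript) yields O(¬cease_operations).
With premise 12, O(¬cease_operations → verify_request), the K-axiom yields O(verify_request).
Applying K to premise 13 (O(verify_request → recuse_self)) and O(verify_request) yields O(recuse_self).
Premise 1 is O(recuse_self → stow_gear); since O(recuse_self), deontic closure gives O(stow_gear).
Premises 2, 3, 7, 8 do not contribute to this derivation.
Hence stow_gear is obligatory.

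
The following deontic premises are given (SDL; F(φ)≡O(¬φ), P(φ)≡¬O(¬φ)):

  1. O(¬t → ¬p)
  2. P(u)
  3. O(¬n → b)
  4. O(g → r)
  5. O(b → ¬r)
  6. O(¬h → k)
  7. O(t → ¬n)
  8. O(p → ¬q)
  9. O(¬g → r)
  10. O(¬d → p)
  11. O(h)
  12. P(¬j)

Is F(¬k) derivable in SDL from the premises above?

No

Premise 6 is O(¬h → k), but O(¬h) is not derivable from the premises, so it does not yield O(k).
No other premise forces O(k). An ideal world satisfying every premise can still have ¬k true, so F(¬k) is not derivable.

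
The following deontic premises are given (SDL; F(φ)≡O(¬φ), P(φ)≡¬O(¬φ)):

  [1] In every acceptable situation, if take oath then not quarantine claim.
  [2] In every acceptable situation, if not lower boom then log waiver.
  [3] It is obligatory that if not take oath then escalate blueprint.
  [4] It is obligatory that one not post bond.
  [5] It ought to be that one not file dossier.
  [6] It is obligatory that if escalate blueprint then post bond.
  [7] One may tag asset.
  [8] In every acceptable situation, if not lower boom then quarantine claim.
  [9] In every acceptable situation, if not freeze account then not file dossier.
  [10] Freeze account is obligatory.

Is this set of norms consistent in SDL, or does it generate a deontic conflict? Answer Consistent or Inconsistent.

Premise 9 is O(¬freeze_account → ¬file_dossier); even if O(¬file_dossier) held, inferring O(¬freeze_account) would be affirming the consequent — invalid.
So O(¬freeze_account) is not derivable, and the apparent clash with O(freeze_account) does not arise.
A world satisfying every obligation exists (e.g. escalate_blueprint=false, file_dossier=false, freeze_account=true, log_waiver=false, lower_boom=true, post_bond=false, quarantine_claim=false, tag_asset=false, take_oath=true); no atom is both obligatory and forbidden, so the set is consistent.

Consistent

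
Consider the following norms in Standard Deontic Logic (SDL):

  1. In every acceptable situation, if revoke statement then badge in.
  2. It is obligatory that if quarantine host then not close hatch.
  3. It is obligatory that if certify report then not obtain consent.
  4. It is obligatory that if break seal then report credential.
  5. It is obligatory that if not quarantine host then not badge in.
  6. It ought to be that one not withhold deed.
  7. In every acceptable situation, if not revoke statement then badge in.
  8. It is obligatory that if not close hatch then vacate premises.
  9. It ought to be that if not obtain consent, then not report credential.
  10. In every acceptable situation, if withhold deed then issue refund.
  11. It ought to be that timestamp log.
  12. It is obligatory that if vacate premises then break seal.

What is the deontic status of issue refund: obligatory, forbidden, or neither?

Neither

Premise 10 is O(withhold_deed → issue_refund), but O(withhold_deed) is not derivable from the premises, so it does not yield O(issue_refund).
No premise or chain of K-axiom applications forces O(issue_refund), and none forces O(¬issue_refund). So issue_refund is neither obligatory nor forbidden under these norms.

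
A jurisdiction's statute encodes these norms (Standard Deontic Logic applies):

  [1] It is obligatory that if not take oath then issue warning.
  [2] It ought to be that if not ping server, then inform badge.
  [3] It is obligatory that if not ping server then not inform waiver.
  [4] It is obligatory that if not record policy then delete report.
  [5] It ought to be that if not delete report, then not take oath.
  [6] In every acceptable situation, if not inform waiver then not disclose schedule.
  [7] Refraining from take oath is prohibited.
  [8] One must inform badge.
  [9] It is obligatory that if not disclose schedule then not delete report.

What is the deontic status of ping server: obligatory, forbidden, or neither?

Obligatory

Premise 7, F(¬take_oath), is equivalent to O(take_oath).
Premise 5 is O(¬delete_report → ¬take_oath); contrapositively O(take_oath → delete_report). Since O(take_oath) holds, K gives O(delete_report).
The contrapositive of premise 9 (O(¬disclose_schedule → ¬delete_report)) is O(delete_report → disclose_schedule), and O(delete_report) is already established, so O(disclose_schedule).
The contrapositive of premise 6 (O(¬inform_waiver → ¬disclose_schedule)) is O(disclose_schedule → inform_waiver), and O(disclose_schedule) is already established, so O(inform_waiver).
Premise 3 is O(¬ping_server → ¬inform_waiver); contrapositively O(inform_waiver → ping_server). Since O(inform_waiver) holds, K gives O(ping_server).
Premises 1, 2, 4, 8 do not contribute to this derivation.
Hence ping_server is obligatory.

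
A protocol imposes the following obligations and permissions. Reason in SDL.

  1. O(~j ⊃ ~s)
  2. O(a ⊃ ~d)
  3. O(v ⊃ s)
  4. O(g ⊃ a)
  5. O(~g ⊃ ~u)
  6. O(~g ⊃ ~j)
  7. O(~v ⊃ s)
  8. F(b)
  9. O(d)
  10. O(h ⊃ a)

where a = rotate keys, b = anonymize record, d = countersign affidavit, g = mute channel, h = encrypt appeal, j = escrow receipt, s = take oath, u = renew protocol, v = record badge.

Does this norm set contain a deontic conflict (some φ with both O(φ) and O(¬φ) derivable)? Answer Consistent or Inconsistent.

Inconsistent

Premises 7 and 3 cover both cases: O(~v ⊃ s) and O(v ⊃ s). Since ~v ∨ v is a tautology, O(s) follows.
Premise 1 is O(~j ⊃ ~s); contrapositively O(s ⊃ j). Since O(s) holds, K gives O(j).
The contrapositive of premise 6 (O(~g ⊃ ~j)) is O(j ⊃ g), and O(j) is already established, so O(g).
Applying K to premise 4 (O(g ⊃ a)) and O(g) yields O(a).
From O(a) and premise 2, O(a ⊃ ~d), we obtain O(~d).
But premise 9 directly asserts O(d).
We now have both O(~d) and O(d) — d is simultaneously obligatory and forbidden, violating the D-axiom.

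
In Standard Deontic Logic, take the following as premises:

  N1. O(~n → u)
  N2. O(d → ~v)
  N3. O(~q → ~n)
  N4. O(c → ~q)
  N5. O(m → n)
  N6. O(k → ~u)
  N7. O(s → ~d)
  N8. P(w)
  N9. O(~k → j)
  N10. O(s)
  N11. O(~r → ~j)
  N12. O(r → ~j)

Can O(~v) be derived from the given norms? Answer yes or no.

Premise 2 is O(d → ~v), but O(d) is not derivable from the premises, so it does not yield O(~v).
No other premise forces O(~v). An ideal world satisfying every premise can still have ~v false, so O(~v) is not derivable.

No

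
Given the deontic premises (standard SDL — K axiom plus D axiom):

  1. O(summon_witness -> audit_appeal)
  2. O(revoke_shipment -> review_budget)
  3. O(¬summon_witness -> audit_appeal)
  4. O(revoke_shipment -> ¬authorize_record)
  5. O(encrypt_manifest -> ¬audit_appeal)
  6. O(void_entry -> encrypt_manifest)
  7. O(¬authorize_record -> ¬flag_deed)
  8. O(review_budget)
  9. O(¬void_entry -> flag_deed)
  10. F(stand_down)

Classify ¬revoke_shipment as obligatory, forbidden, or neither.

By case analysis on summon_witness: premise 1 gives O(summon_witness -> audit_appeal) and premise 3 gives O(¬summon_witness -> audit_appeal), so O(audit_appeal) either way.
The contrapositive of premise 5 (O(encrypt_manifest -> ¬audit_appeal)) is O(audit_appeal -> ¬encrypt_manifest), and O(audit_appeal) is already established, so O(¬encrypt_manifest).
Premise 6, O(void_entry -> encrypt_manifest), contraposes to O(¬encrypt_manifest -> ¬void_entry); with O(¬encrypt_manifest) we get O(¬void_entry).
From O(¬void_entry) and premise 9, O(¬void_entry -> flag_deed), we obtain O(flag_deed).
The contrapositive of premise 7 (O(¬authorize_record -> ¬flag_deed)) is O(flag_deed -> authorize_record), and O(flag_deed) is already established, so O(authorize_record).
Premise 4, O(revoke_shipment -> ¬authorize_record), contraposes to O(authorize_record -> ¬revoke_shipment); with O(authorize_record) we get O(¬revoke_shipment).
Premises 2, 8, 10 do not contribute to this derivation.
Hence ¬revoke_shipment is obligatory.

Obligatory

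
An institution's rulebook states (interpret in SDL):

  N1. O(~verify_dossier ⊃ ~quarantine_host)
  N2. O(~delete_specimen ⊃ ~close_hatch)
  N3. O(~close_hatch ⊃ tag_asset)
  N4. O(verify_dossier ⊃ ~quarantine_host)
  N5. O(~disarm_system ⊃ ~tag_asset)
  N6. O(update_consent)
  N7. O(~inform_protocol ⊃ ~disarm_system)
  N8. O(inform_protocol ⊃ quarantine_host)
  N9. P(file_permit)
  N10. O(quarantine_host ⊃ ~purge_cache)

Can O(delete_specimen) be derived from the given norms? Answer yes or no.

Yes

By case analysis on ~verify_dossier: premise 1 gives O(~verify_dossier ⊃ ~quarantine_host) and premise 4 gives O(verify_dossier ⊃ ~quarantine_host), so O(~quarantine_host) either way.
Premise 8, O(inform_protocol ⊃ quarantine_host), contraposes to O(~quarantine_host ⊃ ~inform_protocol); with O(~quarantine_host) we get O(~inform_protocol).
Premise 7 is O(~inform_protocol ⊃ ~disarm_system); since O(~inform_protocol), deontic closure gives O(~disarm_system).
Premise 5 is O(~disarm_system ⊃ ~tag_asset); since O(~disarm_system), deontic closure gives O(~tag_asset).
Premise 3, O(~close_hatch ⊃ tag_asset), contraposes to O(~tag_asset ⊃ close_hatch); with O(~tag_asset) we get O(close_hatch).
Premise 2 is O(~delete_specimen ⊃ ~close_hatch); contrapositively O(close_hatch ⊃ delete_specimen). Since O(close_hatch) holds, K gives O(delete_specimen).
Premises 6, 9, 10 do not contribute to this derivation.
So O(delete_specimen) follows.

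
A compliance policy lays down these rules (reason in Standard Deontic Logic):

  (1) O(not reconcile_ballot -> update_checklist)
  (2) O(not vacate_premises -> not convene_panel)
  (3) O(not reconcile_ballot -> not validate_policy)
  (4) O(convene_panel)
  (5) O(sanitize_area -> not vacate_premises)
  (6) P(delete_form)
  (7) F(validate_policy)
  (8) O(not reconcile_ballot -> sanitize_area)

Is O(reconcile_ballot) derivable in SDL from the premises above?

Premise 4 gives O(convene_panel).
Premise 2 is O(not vacate_premises -> not convene_panel); contrapositively O(convene_panel -> vacate_premises). Since O(convene_panel) holds, K gives O(vacate_premises).
Premise 5, O(sanitize_area -> not vacate_premises), contraposes to O(vacate_premises -> not sanitize_area); with O(vacate_premises) we get O(not sanitize_area).
Premise 8 is O(not reconcile_ballot -> sanitize_area); contrapositively O(not sanitize_area -> reconcile_ballot). Since O(not sanitize_area) holds, K gives O(reconcile_ballot).
Premises 1, 3, 6, 7 do not contribute to this derivation.
So O(reconcile_ballot) follows.

Yes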